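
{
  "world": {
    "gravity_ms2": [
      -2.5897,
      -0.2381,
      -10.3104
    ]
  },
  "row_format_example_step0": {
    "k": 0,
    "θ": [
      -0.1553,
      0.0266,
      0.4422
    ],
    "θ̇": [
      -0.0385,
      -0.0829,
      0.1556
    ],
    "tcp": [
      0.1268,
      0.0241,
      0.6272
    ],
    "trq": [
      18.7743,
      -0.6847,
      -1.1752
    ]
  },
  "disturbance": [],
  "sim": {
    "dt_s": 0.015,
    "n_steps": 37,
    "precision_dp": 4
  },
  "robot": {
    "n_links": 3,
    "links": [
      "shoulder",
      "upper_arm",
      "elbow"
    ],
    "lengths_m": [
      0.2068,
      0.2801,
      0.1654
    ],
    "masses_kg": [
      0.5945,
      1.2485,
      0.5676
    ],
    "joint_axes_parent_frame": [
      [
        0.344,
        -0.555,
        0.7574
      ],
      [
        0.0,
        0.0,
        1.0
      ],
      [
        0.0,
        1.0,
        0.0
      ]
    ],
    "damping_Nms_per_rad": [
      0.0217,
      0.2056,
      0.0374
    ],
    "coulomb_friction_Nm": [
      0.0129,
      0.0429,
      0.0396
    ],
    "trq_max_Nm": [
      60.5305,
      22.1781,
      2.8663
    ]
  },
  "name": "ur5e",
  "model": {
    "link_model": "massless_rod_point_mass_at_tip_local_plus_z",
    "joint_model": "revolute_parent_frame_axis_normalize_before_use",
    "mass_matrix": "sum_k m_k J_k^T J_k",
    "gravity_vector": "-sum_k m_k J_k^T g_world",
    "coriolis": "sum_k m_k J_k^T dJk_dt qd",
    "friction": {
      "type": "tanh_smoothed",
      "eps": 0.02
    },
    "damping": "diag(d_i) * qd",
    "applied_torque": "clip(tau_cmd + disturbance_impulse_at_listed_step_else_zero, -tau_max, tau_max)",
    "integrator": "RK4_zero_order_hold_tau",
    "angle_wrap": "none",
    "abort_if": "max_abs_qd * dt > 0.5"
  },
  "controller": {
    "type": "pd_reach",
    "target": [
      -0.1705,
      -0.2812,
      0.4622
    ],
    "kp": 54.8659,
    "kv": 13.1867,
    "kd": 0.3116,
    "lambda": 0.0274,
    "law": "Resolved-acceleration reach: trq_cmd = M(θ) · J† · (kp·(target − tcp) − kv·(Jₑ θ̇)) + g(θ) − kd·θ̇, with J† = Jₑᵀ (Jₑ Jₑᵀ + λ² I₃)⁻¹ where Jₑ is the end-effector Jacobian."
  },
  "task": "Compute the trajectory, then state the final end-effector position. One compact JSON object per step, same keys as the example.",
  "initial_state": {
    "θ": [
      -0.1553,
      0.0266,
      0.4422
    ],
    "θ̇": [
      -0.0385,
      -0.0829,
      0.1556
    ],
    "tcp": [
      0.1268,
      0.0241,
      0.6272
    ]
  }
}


{"k":1,"\u03b8":[-0.1434,0.0271,0.4632],"\u03b8\u0307":[1.6149,-0.0715,2.596],"tcp":[0.1255,0.0223,0.6263],"trq":[14.4728,-0.5712,-1.7343]}
{"k":2,"\u03b8":[-0.1107,0.0251,0.5074],"\u03b8\u0307":[2.7429,-0.1481,3.2743],"tcp":[0.1198,0.0176,0.6249],"trq":[10.3398,-0.472,-1.6301]}
{"k":3,"\u03b8":[-0.0639,0.0217,0.556],"\u03b8\u0307":[3.5092,-0.2331,3.2039],"tcp":[0.1098,0.0109,0.6238],"trq":[6.7629,-0.3816,-1.3084]}
{"k":4,"\u03b8":[-0.0074,0.0181,0.6015],"\u03b8\u0307":[4.0193,-0.2125,2.8521],"tcp":[0.0962,0.0028,0.6229],"trq":[3.8579,-0.332,-0.9544]}
{"k":5,"\u03b8":[0.0552,0.015,0.641],"\u03b8\u0307":[4.3407,-0.1709,2.4226],"tcp":[0.08,-0.0066,0.6222],"trq":[1.5573,-0.2913,-0.6354]}
{"k":6,"\u03b8":[0.1217,0.0128,0.6742],"\u03b8\u0307":[4.5243,-0.1007,2.0094],"tcp":[0.0621,-0.017,0.6214],"trq":[-0.2499,-0.2626,-0.3719]}
{"k":7,"\u03b8":[0.1901,0.0118,0.7016],"\u03b8\u0307":[4.605,-0.0269,1.6452],"tcp":[0.0434,-0.0284,0.6203],"trq":[-1.674,-0.2377,-0.1629]}
{"k":8,"\u03b8":[0.2592,0.0116,0.7239],"\u03b8\u0307":[4.606,-0.0091,1.3326],"tcp":[0.0245,-0.0406,0.6188],"trq":[-2.8047,-0.1942,0.0014]}
{"k":9,"\u03b8":[0.3279,0.012,0.7419],"\u03b8\u0307":[4.5499,0.0299,1.0761],"tcp":[0.0058,-0.0537,0.6166],"trq":[-3.7048,-0.1625,0.1277]}
{"k":10,"\u03b8":[0.3953,0.0124,0.7564],"\u03b8\u0307":[4.4486,0.0363,0.8634],"tcp":[-0.0122,-0.0673,0.6139],"trq":[-4.4248,-0.122,0.226]}
{"k":11,"\u03b8":[0.461,0.0133,0.7681],"\u03b8\u0307":[4.3165,0.0784,0.6966],"tcp":[-0.0293,-0.0815,0.6106],"trq":[-4.9978,-0.1007,0.2993]}
{"k":12,"\u03b8":[0.5246,0.0148,0.7775],"\u03b8\u0307":[4.1599,0.1142,0.5649],"tcp":[-0.0454,-0.0958,0.6066],"trq":[-5.4515,-0.0826,0.3541]}
{"k":13,"\u03b8":[0.5857,0.0167,0.7852],"\u03b8\u0307":[3.9856,0.1409,0.462],"tcp":[-0.0602,-0.1102,0.6022],"trq":[-5.8056,-0.0665,0.3944]}
{"k":14,"\u03b8":[0.644,0.019,0.7915],"\u03b8\u0307":[3.799,0.1592,0.3827],"tcp":[-0.0737,-0.1244,0.5972],"trq":[-6.0753,-0.0524,0.4231]}
{"k":15,"\u03b8":[0.6995,0.0215,0.7967],"\u03b8\u0307":[3.6047,0.1705,0.323],"tcp":[-0.086,-0.1384,0.592],"trq":[-6.273,-0.0406,0.4424]}
{"k":16,"\u03b8":[0.7521,0.0241,0.8012],"\u03b8\u0307":[3.4067,0.176,0.2793],"tcp":[-0.0971,-0.1521,0.5865],"trq":[-6.4093,-0.0311,0.454]}
{"k":17,"\u03b8":[0.8017,0.0267,0.8052],"\u03b8\u0307":[3.208,0.1771,0.2486],"tcp":[-0.1069,-0.1652,0.5808],"trq":[-6.4933,-0.0238,0.4593]}
{"k":18,"\u03b8":[0.8483,0.0294,0.8087],"\u03b8\u0307":[3.0112,0.1749,0.2283],"tcp":[-0.1156,-0.1778,0.575],"trq":[-6.5331,-0.0187,0.4595]}
{"k":19,"\u03b8":[0.8921,0.032,0.812],"\u03b8\u0307":[2.8182,0.1702,0.2165],"tcp":[-0.1232,-0.1898,0.5693],"trq":[-6.5361,-0.0156,0.4555]}
{"k":20,"\u03b8":[0.9329,0.0345,0.8152],"\u03b8\u0307":[2.6309,0.1639,0.2111],"tcp":[-0.1298,-0.2011,0.5636],"trq":[-6.5089,-0.0144,0.4482]}
{"k":21,"\u03b8":[0.971,0.0369,0.8184],"\u03b8\u0307":[2.4503,0.1567,0.2107],"tcp":[-0.1356,-0.2117,0.558],"trq":[-6.4576,-0.0148,0.4382]}
{"k":22,"\u03b8":[1.0065,0.0392,0.8215],"\u03b8\u0307":[2.2773,0.149,0.2139],"tcp":[-0.1406,-0.2216,0.5525],"trq":[-6.3874,-0.0167,0.4262]}
{"k":23,"\u03b8":[1.0394,0.0414,0.8248],"\u03b8\u0307":[2.1128,0.1412,0.2197],"tcp":[-0.1448,-0.2308,0.5473],"trq":[-6.3029,-0.0197,0.4127]}
{"k":24,"\u03b8":[1.0699,0.0435,0.8281],"\u03b8\u0307":[1.9569,0.1336,0.2272],"tcp":[-0.1485,-0.2393,0.5422],"trq":[-6.2081,-0.0238,0.3982]}
{"k":25,"\u03b8":[1.0982,0.0454,0.8316],"\u03b8\u0307":[1.8099,0.1264,0.2358],"tcp":[-0.1516,-0.2472,0.5375],"trq":[-6.1066,-0.0287,0.383]}
{"k":26,"\u03b8":[1.1243,0.0472,0.8352],"\u03b8\u0307":[1.6719,0.1196,0.2448],"tcp":[-0.1542,-0.2544,0.5329],"trq":[-6.001,-0.0342,0.3676]}
{"k":27,"\u03b8":[1.1484,0.049,0.8389],"\u03b8\u0307":[1.5426,0.1134,0.2538],"tcp":[-0.1565,-0.261,0.5286],"trq":[-5.8938,-0.0402,0.352]}
{"k":28,"\u03b8":[1.1706,0.0506,0.8428],"\u03b8\u0307":[1.422,0.1077,0.2626],"tcp":[-0.1583,-0.267,0.5246],"trq":[-5.7869,-0.0466,0.3365]}
{"k":29,"\u03b8":[1.1911,0.0522,0.8468],"\u03b8\u0307":[1.3098,0.1025,0.2708],"tcp":[-0.1599,-0.2725,0.5208],"trq":[-5.6817,-0.0531,0.3213]}
{"k":30,"\u03b8":[1.21,0.0537,0.8509],"\u03b8\u0307":[1.2055,0.0979,0.2784],"tcp":[-0.1612,-0.2775,0.5173],"trq":[-5.5793,-0.0598,0.3065]}
{"k":31,"\u03b8":[1.2273,0.0551,0.8551],"\u03b8\u0307":[1.1088,0.0938,0.2851],"tcp":[-0.1623,-0.282,0.514],"trq":[-5.4807,-0.0665,0.2921]}
{"k":32,"\u03b8":[1.2433,0.0565,0.8595],"\u03b8\u0307":[1.0193,0.0901,0.2911],"tcp":[-0.1632,-0.2861,0.511],"trq":[-5.3864,-0.0732,0.2782]}
{"k":33,"\u03b8":[1.2579,0.0578,0.8639],"\u03b8\u0307":[0.9366,0.0868,0.2961],"tcp":[-0.1639,-0.2898,0.5081],"trq":[-5.2968,-0.0797,0.2649]}
{"k":34,"\u03b8":[1.2714,0.0591,0.8683],"\u03b8\u0307":[0.8603,0.0839,0.3003],"tcp":[-0.1645,-0.2931,0.5055],"trq":[-5.2121,-0.0862,0.2522]}
{"k":35,"\u03b8":[1.2838,0.0603,0.8729],"\u03b8\u0307":[0.7899,0.0812,0.3037],"tcp":[-0.165,-0.2961,0.5031],"trq":[-5.1324,-0.0924,0.2399]}
{"k":36,"\u03b8":[1.2952,0.0615,0.8774],"\u03b8\u0307":[0.725,0.0789,0.3062],"tcp":[-0.1654,-0.2987,0.5008],"trq":[-5.0577,-0.0985,0.2283]}
{"k":37,"\u03b8":[1.3056,0.0627,0.882],"\u03b8\u0307":[0.6653,0.0768,0.308],"tcp":[-0.1657,-0.3011,0.4987]}
{"summary": "final tcp position (m): -0.1657 -0.3011 0.4987"}


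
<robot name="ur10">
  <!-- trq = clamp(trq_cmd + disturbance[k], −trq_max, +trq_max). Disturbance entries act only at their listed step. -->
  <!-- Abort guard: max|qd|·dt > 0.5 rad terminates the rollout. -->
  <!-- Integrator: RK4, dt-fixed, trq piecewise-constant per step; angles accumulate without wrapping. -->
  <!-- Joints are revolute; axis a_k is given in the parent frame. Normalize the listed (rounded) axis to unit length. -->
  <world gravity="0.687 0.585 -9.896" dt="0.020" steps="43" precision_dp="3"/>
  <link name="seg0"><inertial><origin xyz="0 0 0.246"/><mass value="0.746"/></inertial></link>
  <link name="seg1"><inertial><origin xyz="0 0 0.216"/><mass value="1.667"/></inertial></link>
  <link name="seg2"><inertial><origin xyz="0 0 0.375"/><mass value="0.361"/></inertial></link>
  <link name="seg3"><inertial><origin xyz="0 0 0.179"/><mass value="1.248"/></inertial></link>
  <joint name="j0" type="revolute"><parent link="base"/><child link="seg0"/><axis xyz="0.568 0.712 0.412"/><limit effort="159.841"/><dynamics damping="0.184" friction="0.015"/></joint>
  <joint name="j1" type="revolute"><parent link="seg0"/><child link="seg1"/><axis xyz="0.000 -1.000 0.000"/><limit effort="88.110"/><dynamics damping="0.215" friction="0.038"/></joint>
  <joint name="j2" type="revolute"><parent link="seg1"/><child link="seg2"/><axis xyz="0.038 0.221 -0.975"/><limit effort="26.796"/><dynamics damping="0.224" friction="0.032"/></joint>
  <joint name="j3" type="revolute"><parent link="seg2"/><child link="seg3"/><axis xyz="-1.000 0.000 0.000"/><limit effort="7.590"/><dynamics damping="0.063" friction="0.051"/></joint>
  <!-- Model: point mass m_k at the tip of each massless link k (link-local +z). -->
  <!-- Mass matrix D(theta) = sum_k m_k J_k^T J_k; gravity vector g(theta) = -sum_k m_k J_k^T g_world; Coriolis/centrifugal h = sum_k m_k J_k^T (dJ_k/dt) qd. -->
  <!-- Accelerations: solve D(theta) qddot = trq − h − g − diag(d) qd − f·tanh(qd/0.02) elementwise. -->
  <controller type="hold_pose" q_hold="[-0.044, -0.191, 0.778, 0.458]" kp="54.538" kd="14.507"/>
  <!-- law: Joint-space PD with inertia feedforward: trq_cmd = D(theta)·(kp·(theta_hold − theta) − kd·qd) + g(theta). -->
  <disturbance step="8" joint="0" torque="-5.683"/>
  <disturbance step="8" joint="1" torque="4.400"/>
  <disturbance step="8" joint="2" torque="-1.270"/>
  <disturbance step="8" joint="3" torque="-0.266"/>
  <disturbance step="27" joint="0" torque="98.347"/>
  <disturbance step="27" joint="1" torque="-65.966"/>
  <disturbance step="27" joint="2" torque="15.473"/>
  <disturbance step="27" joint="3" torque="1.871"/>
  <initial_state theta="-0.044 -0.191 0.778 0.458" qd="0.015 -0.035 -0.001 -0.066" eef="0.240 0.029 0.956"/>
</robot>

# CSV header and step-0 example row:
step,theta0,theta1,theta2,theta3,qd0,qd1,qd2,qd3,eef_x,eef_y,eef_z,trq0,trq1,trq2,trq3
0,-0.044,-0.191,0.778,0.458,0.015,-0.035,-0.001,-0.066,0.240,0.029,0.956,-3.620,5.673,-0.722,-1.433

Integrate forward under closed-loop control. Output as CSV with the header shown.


step,theta0,theta1,theta2,theta3,qd0,qd1,qd2,qd3,eef_x,eef_y,eef_z,trq0,trq1,trq2,trq3
1,-0.044,-0.191,0.778,0.458,0.017,-0.013,0.003,-0.010,0.241,0.029,0.956,-3.467,5.550,-0.695,-1.435
2,-0.043,-0.192,0.778,0.458,0.013,-0.008,-0.002,-0.006,0.241,0.029,0.956,-3.344,5.455,-0.674,-1.430
3,-0.043,-0.192,0.779,0.458,0.008,-0.005,-0.003,-0.004,0.242,0.029,0.956,-3.245,5.380,-0.658,-1.427
4,-0.043,-0.192,0.779,0.458,0.005,-0.004,-0.004,-0.004,0.242,0.029,0.956,-3.167,5.321,-0.646,-1.424
5,-0.043,-0.192,0.779,0.458,0.002,-0.003,-0.005,-0.004,0.242,0.029,0.956,-3.106,5.274,-0.637,-1.421
6,-0.043,-0.192,0.779,0.458,-0.000,-0.002,-0.005,-0.005,0.242,0.029,0.956,-3.058,5.238,-0.629,-1.420
7,-0.043,-0.191,0.779,0.459,-0.001,-0.001,-0.005,-0.005,0.242,0.029,0.956,-3.020,5.209,-0.623,-1.419
8,-0.043,-0.191,0.779,0.459,-0.003,-0.001,-0.005,-0.005,0.242,0.029,0.956,-8.673,9.587,-1.889,-1.684
9,-0.043,-0.191,0.775,0.458,-0.008,0.025,-0.398,-0.088,0.241,0.029,0.956,-1.242,3.837,-0.255,-1.347
10,-0.043,-0.191,0.769,0.457,-0.019,0.031,-0.151,0.006,0.240,0.030,0.957,-1.591,4.114,-0.361,-1.365
11,-0.044,-0.190,0.768,0.457,-0.026,0.019,-0.037,0.007,0.239,0.031,0.957,-1.872,4.335,-0.432,-1.371
12,-0.044,-0.190,0.767,0.457,-0.023,0.012,0.007,0.007,0.238,0.031,0.957,-2.098,4.510,-0.478,-1.378
13,-0.045,-0.190,0.767,0.457,-0.015,0.007,0.010,0.004,0.238,0.031,0.957,-2.279,4.647,-0.508,-1.385
14,-0.045,-0.190,0.767,0.457,-0.008,0.004,0.011,0.003,0.238,0.031,0.957,-2.422,4.754,-0.530,-1.390
15,-0.045,-0.190,0.767,0.457,-0.003,0.002,0.011,0.004,0.238,0.031,0.957,-2.535,4.839,-0.548,-1.394
16,-0.045,-0.190,0.767,0.456,0.000,0.000,0.012,0.004,0.238,0.031,0.957,-2.624,4.905,-0.562,-1.397
17,-0.045,-0.190,0.767,0.456,0.003,-0.001,0.012,0.004,0.238,0.031,0.957,-2.694,4.958,-0.573,-1.400
18,-0.045,-0.190,0.767,0.456,0.005,-0.001,0.012,0.004,0.238,0.031,0.957,-2.748,4.998,-0.581,-1.401
19,-0.045,-0.190,0.767,0.456,0.006,-0.002,0.012,0.005,0.238,0.031,0.957,-2.791,5.030,-0.588,-1.402
20,-0.045,-0.190,0.767,0.456,0.006,-0.002,0.013,0.005,0.238,0.031,0.957,-2.824,5.054,-0.593,-1.403
21,-0.045,-0.190,0.767,0.456,0.007,-0.002,0.013,0.005,0.238,0.031,0.957,-2.849,5.073,-0.597,-1.404
22,-0.044,-0.190,0.768,0.455,0.007,-0.002,0.012,0.005,0.238,0.031,0.957,-2.868,5.088,-0.600,-1.404
23,-0.044,-0.191,0.768,0.455,0.007,-0.002,0.012,0.005,0.238,0.031,0.957,-2.883,5.099,-0.602,-1.404
24,-0.044,-0.191,0.768,0.455,0.006,-0.002,0.012,0.005,0.239,0.031,0.957,-2.894,5.107,-0.604,-1.404
25,-0.044,-0.191,0.768,0.455,0.006,-0.002,0.012,0.006,0.239,0.030,0.957,-2.902,5.113,-0.605,-1.404
26,-0.044,-0.191,0.768,0.455,0.006,-0.001,0.012,0.006,0.239,0.030,0.957,-2.908,5.118,-0.606,-1.404
27,-0.044,-0.191,0.768,0.455,0.005,-0.001,0.012,0.006,0.239,0.030,0.957,95.434,-60.845,14.867,0.467
28,-0.029,-0.191,0.768,0.455,1.484,0.015,0.011,0.032,0.249,0.024,0.954,-32.796,25.076,-5.305,-1.924
29,-0.004,-0.191,0.768,0.454,1.035,0.004,0.017,-0.107,0.266,0.013,0.950,-26.529,20.670,-4.314,-1.729
30,0.013,-0.191,0.768,0.452,0.698,0.011,0.015,-0.085,0.277,0.005,0.947,-21.495,17.228,-3.503,-1.626
31,0.025,-0.190,0.769,0.451,0.438,0.015,0.015,-0.037,0.284,-0.000,0.945,-17.459,14.520,-2.854,-1.565
32,0.032,-0.190,0.769,0.451,0.238,0.009,0.006,-0.019,0.289,-0.003,0.944,-14.230,12.380,-2.337,-1.520
33,0.035,-0.190,0.769,0.451,0.085,0.001,0.005,-0.014,0.291,-0.004,0.943,-11.655,10.681,-1.929,-1.484
34,0.035,-0.190,0.770,0.451,-0.025,-0.002,0.002,-0.006,0.291,-0.005,0.943,-9.608,9.332,-1.605,-1.456
35,0.034,-0.190,0.770,0.451,-0.102,-0.002,-0.002,0.002,0.290,-0.004,0.943,-7.993,8.264,-1.351,-1.433
36,0.032,-0.190,0.770,0.451,-0.156,-0.004,-0.006,-0.004,0.289,-0.003,0.944,-6.718,7.422,-1.152,-1.412
37,0.028,-0.190,0.770,0.451,-0.190,-0.002,-0.003,0.005,0.286,-0.002,0.944,-5.717,6.762,-0.997,-1.398
38,0.024,-0.190,0.770,0.451,-0.211,-0.000,0.001,0.008,0.284,0.000,0.945,-4.935,6.246,-0.878,-1.386
39,0.020,-0.190,0.770,0.451,-0.220,0.002,0.005,0.014,0.281,0.002,0.946,-4.327,5.849,-0.786,-1.378
40,0.015,-0.190,0.770,0.451,-0.222,0.004,0.005,0.017,0.278,0.004,0.947,-3.858,5.545,-0.715,-1.372
41,0.011,-0.190,0.770,0.451,-0.219,0.005,0.005,0.019,0.275,0.006,0.948,-3.500,5.316,-0.661,-1.368
42,0.007,-0.190,0.769,0.451,-0.212,0.005,0.006,0.020,0.272,0.008,0.949,-3.230,5.147,-0.622,-1.366
43,0.002,-0.190,0.769,0.451,-0.202,0.005,0.006,0.021,0.269,0.009,0.950,,,,


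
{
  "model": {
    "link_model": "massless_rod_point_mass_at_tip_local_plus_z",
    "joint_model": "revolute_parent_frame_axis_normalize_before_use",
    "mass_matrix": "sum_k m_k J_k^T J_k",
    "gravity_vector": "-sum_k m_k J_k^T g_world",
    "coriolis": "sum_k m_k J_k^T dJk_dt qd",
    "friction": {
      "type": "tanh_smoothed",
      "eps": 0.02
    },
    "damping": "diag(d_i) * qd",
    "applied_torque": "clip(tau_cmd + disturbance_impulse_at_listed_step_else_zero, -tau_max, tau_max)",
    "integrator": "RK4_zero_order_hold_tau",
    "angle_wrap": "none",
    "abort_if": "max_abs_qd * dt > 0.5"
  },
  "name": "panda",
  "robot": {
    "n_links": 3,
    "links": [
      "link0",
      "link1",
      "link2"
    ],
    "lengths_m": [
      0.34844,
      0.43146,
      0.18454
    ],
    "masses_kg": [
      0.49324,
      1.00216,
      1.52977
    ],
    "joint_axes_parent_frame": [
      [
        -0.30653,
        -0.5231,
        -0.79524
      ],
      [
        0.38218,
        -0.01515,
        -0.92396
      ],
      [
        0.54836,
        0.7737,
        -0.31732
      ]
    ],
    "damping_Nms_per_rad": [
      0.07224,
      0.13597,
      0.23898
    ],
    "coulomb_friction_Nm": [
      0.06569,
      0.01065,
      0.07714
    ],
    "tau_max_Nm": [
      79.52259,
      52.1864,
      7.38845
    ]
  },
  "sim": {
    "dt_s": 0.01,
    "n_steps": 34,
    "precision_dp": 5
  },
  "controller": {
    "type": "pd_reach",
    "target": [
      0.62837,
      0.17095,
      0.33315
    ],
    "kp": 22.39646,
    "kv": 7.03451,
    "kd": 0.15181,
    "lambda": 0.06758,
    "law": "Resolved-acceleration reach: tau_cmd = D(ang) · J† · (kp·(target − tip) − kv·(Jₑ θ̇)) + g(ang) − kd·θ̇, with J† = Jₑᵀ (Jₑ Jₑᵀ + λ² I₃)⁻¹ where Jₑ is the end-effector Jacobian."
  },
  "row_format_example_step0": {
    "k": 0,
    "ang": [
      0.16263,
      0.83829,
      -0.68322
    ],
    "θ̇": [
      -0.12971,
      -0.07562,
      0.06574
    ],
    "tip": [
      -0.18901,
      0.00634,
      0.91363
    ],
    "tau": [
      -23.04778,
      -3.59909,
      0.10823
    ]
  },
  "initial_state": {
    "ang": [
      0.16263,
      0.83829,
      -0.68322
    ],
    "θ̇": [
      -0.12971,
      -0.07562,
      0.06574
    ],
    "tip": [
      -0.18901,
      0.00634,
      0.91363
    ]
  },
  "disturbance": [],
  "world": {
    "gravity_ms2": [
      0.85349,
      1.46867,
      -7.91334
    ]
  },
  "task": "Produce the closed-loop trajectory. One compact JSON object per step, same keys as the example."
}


{"k":1,"ang":[0.1595,0.83712,-0.68855],"\u03b8\u0307":[-0.49219,-0.17374,-1.09598],"tip":[-0.18754,0.00594,0.91353],"tau":[-21.70484,-3.31613,0.32918]}
{"k":2,"ang":[0.15299,0.83454,-0.70402],"\u03b8\u0307":[-0.80724,-0.3548,-1.97945],"tip":[-0.18461,0.00581,0.91294],"tau":[-20.42918,-3.03081,0.49043]}
{"k":3,"ang":[0.14351,0.82982,-0.72728],"\u03b8\u0307":[-1.08797,-0.60047,-2.6573],"tip":[-0.18034,0.00581,0.91195],"tau":[-19.22295,-2.75462,0.61179]}
{"k":4,"ang":[0.13135,0.82239,-0.75651],"\u03b8\u0307":[-1.34399,-0.89823,-3.17821],"tip":[-0.17487,0.00585,0.91061],"tau":[-18.08758,-2.496,0.70564]}
{"k":5,"ang":[0.11672,0.81176,-0.79034],"\u03b8\u0307":[-1.58311,-1.23773,-3.58005],"tip":[-0.16835,0.00583,0.90894],"tau":[-17.02271,-2.26099,0.78114]}
{"k":6,"ang":[0.09976,0.79756,-0.82772],"\u03b8\u0307":[-1.81138,-1.61121,-3.89101],"tip":[-0.1609,0.00568,0.90692],"tau":[-16.0242,-2.05358,0.8448]}
{"k":7,"ang":[0.08054,0.77948,-0.86784],"\u03b8\u0307":[-2.0334,-2.01322,-4.13131],"tip":[-0.15264,0.00532,0.90453],"tau":[-15.08246,-1.87601,0.9011]}
{"k":8,"ang":[0.05913,0.75726,-0.91008],"\u03b8\u0307":[-2.25243,-2.44002,-4.31497],"tip":[-0.1437,0.00467,0.90177],"tau":[-14.1805,-1.72872,0.953]}
{"k":9,"ang":[0.03553,0.73065,-0.95391],"\u03b8\u0307":[-2.47051,-2.88874,-4.4512],"tip":[-0.13418,0.00364,0.8986],"tau":[-13.29146,-1.60991,1.00229]}
{"k":10,"ang":[0.00974,0.69945,-0.99889],"\u03b8\u0307":[-2.68848,-3.35627,-4.54538],"tip":[-0.12419,0.00213,0.89503],"tau":[-12.37549,-1.5147,1.04987]}
{"k":11,"ang":[-0.01821,0.66351,-1.04461],"\u03b8\u0307":[-2.90571,-3.8377,-4.59983],"tip":[-0.1138,5e-05,0.89105],"tau":[-11.37674,-1.43359,1.09591]}
{"k":12,"ang":[-0.04833,0.62272,-1.09067],"\u03b8\u0307":[-3.11981,-4.32397,-4.61426],"tip":[-0.1031,-0.00271,0.88666],"tau":[-10.22306,-1.3507,1.14004]}
{"k":13,"ang":[-0.08055,0.57711,-1.13666],"\u03b8\u0307":[-3.32605,-4.79853,-4.5863],"tip":[-0.09214,-0.00626,0.88189],"tau":[-8.83461,-1.24263,1.1815]}
{"k":14,"ang":[-0.11475,0.52695,-1.18215],"\u03b8\u0307":[-3.51681,-5.23318,-4.51232],"tip":[-0.08093,-0.01071,0.87678],"tau":[-7.15039,-1.08071,1.21966]}
{"k":15,"ang":[-0.15074,0.47285,-1.22665],"\u03b8\u0307":[-3.68134,-5.58482,-4.3891],"tip":[-0.0695,-0.01614,0.87138],"tau":[-5.17674,-0.84018,1.2546]}
{"k":16,"ang":[-0.18818,0.41591,-1.26966],"\u03b8\u0307":[-3.80694,-5.79721,-4.21665],"tip":[-0.05782,-0.02256,0.86577],"tau":[-3.03588,-0.51636,1.28768]}
{"k":17,"ang":[-0.22663,0.35783,-1.31074],"\u03b8\u0307":[-3.88202,-5.81275,-4.00143],"tip":[-0.04585,-0.02996,0.86001],"tau":[-0.96001,-0.13745,1.32088]}
{"k":18,"ang":[-0.26555,0.30076,-1.34952],"\u03b8\u0307":[-3.90062,-5.59359,-3.75768],"tip":[-0.03354,-0.03817,0.85418],"tau":[0.80146,0.24213,1.35504]}
{"k":19,"ang":[-0.30439,0.24707,-1.3858],"\u03b8\u0307":[-3.86555,-5.14029,-3.50453],"tip":[-0.02088,-0.047,0.84833],"tau":[2.10013,0.56754,1.38856]}
{"k":20,"ang":[-0.34266,0.19888,-1.4196],"\u03b8\u0307":[-3.78781,-4.49371,-3.26016],"tip":[-0.00783,-0.05617,0.84251],"tau":[2.93256,0.80645,1.41794]}
{"k":21,"ang":[-0.38001,0.15783,-1.45105],"\u03b8\u0307":[-3.68262,-3.71914,-3.0368],"tip":[0.00558,-0.06539,0.83671],"tau":[3.39561,0.95329,1.43976]}
{"k":22,"ang":[-0.41625,0.12483,-1.48041],"\u03b8\u0307":[-3.56494,-2.8853,-2.83937],"tip":[0.01932,-0.07442,0.83093],"tau":[3.61645,1.01986,1.45215]}
{"k":23,"ang":[-0.4513,0.10019,-1.50792],"\u03b8\u0307":[-3.44664,-2.04944,-2.66711],"tip":[0.03333,-0.08307,0.82516],"tau":[3.7063,1.02436,1.45504]}
{"k":24,"ang":[-0.4852,0.08372,-1.53382],"\u03b8\u0307":[-3.33564,-1.25189,-2.51629],"tip":[0.04756,-0.09122,0.81938],"tau":[3.74459,0.98457,1.44972]}
{"k":25,"ang":[-0.51805,0.07491,-1.5583],"\u03b8\u0307":[-3.23629,-0.51682,-2.38232],"tip":[0.06195,-0.09878,0.81357],"tau":[3.78067,0.91509,1.43802]}
{"k":26,"ang":[-0.54998,0.07309,-1.58151],"\u03b8\u0307":[-3.15047,0.14263,-2.26091],"tip":[0.07646,-0.10573,0.80773],"tau":[3.84151,0.82715,1.42186]}
{"k":27,"ang":[-0.58111,0.07743,-1.60355],"\u03b8\u0307":[-3.07863,0.71794,-2.14835],"tip":[0.09105,-0.11205,0.80183],"tau":[3.93947,0.72955,1.40289]}
{"k":28,"ang":[-0.61159,0.08714,-1.6245],"\u03b8\u0307":[-3.01901,1.21917,-2.04297],"tip":[0.1057,-0.11775,0.79588],"tau":[4.0765,0.62658,1.38252]}
{"k":29,"ang":[-0.64153,0.10152,-1.64443],"\u03b8\u0307":[-2.97013,1.65113,-1.94316],"tip":[0.12038,-0.12286,0.78986],"tau":[4.25047,0.52197,1.36164]}
{"k":30,"ang":[-0.67103,0.11989,-1.66338],"\u03b8\u0307":[-2.93037,2.01989,-1.84784],"tip":[0.13506,-0.12738,0.78377],"tau":[4.45677,0.41826,1.34083]}
{"k":31,"ang":[-0.70016,0.14167,-1.6814],"\u03b8\u0307":[-2.89813,2.33186,-1.75632],"tip":[0.14974,-0.13135,0.7776],"tau":[4.68973,0.31716,1.3204]}
{"k":32,"ang":[-0.72901,0.16631,-1.69852],"\u03b8\u0307":[-2.87193,2.59323,-1.66814],"tip":[0.16439,-0.13479,0.77136],"tau":[4.94355,0.21978,1.30046]}
{"k":33,"ang":[-0.75762,0.19334,-1.71477],"\u03b8\u0307":[-2.85047,2.80976,-1.583],"tip":[0.179,-0.13771,0.76503],"tau":[5.21268,0.12687,1.281]}
{"k":34,"ang":[-0.78603,0.22233,-1.73019],"\u03b8\u0307":[-2.83261,2.98661,-1.50069],"tip":[0.19355,-0.14015,0.75861]}


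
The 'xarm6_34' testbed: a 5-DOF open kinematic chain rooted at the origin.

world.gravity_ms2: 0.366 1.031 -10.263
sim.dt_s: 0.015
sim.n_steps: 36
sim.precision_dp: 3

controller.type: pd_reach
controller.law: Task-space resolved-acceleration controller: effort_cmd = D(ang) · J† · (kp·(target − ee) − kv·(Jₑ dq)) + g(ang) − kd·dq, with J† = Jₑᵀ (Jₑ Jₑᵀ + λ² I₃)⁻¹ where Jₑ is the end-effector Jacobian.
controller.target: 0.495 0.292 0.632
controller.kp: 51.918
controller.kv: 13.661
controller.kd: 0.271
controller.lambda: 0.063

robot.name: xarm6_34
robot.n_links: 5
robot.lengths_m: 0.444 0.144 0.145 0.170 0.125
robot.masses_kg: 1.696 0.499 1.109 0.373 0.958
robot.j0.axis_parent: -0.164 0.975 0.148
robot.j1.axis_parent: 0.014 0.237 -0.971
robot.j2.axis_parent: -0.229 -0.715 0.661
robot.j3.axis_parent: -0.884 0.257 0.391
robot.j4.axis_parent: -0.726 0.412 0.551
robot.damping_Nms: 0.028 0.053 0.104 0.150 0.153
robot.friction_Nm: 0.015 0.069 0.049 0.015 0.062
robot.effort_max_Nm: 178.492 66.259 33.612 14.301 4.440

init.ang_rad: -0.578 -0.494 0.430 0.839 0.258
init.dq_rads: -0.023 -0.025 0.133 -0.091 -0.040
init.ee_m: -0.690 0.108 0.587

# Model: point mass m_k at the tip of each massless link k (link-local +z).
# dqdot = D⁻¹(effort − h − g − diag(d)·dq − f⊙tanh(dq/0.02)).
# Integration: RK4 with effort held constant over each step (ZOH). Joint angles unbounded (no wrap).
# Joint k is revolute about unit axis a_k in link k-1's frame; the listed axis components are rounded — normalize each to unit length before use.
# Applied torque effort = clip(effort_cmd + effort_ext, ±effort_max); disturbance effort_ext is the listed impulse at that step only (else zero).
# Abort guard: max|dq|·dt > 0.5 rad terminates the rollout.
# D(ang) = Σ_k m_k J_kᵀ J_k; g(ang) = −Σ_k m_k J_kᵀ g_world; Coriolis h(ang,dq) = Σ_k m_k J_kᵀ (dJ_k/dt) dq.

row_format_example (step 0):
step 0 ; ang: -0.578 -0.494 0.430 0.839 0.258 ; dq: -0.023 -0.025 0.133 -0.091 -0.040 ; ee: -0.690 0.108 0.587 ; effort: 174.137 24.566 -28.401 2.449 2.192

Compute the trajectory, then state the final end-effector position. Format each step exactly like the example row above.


step 1 ; ang: -0.567 -0.496 0.440 0.853 0.267 ; dq: 1.521 -0.430 0.949 2.416 0.241 ; ee: -0.684 0.108 0.587 ; effort: 140.699 20.057 -23.458 0.843 1.554
step 2 ; ang: -0.535 -0.495 0.467 0.890 0.293 ; dq: 2.693 -0.258 1.791 3.785 0.919 ; ee: -0.666 0.111 0.588 ; effort: 109.170 15.952 -18.858 -0.142 0.939
step 3 ; ang: -0.488 -0.495 0.500 0.949 0.318 ; dq: 3.512 -0.154 2.018 4.769 1.191 ; ee: -0.638 0.114 0.591 ; effort: 81.379 12.470 -14.745 -0.851 0.520
step 4 ; ang: -0.431 -0.490 0.536 1.017 0.348 ; dq: 4.051 0.159 2.079 5.121 1.477 ; ee: -0.603 0.118 0.596 ; effort: 58.213 9.474 -11.305 -1.299 0.156
step 5 ; ang: -0.368 -0.485 0.567 1.092 0.377 ; dq: 4.369 0.262 1.688 5.219 1.762 ; ee: -0.562 0.122 0.601 ; effort: 39.474 7.052 -8.464 -1.655 -0.170
step 6 ; ang: -0.301 -0.478 0.591 1.167 0.406 ; dq: 4.546 0.510 1.380 5.004 1.756 ; ee: -0.517 0.126 0.608 ; effort: 25.102 5.024 -6.256 -1.880 -0.369
step 7 ; ang: -0.233 -0.469 0.609 1.238 0.434 ; dq: 4.614 0.607 0.892 4.673 1.758 ; ee: -0.470 0.131 0.616 ; effort: 13.950 3.382 -4.473 -2.043 -0.534
step 8 ; ang: -0.164 -0.459 0.620 1.304 0.461 ; dq: 4.617 0.700 0.462 4.208 1.677 ; ee: -0.422 0.136 0.624 ; effort: 5.507 2.019 -3.072 -2.119 -0.636
step 9 ; ang: -0.095 -0.448 0.624 1.363 0.486 ; dq: 4.573 0.716 0.027 3.700 1.554 ; ee: -0.374 0.142 0.632 ; effort: -0.965 0.899 -1.938 -2.132 -0.690
step 10 ; ang: -0.027 -0.436 0.623 1.413 0.509 ; dq: 4.511 0.818 -0.149 3.011 1.480 ; ee: -0.326 0.148 0.639 ; effort: -5.848 -0.072 -1.075 -2.044 -0.727
step 11 ; ang: 0.040 -0.425 0.617 1.456 0.527 ; dq: 4.421 0.666 -0.553 2.579 1.115 ; ee: -0.280 0.155 0.647 ; effort: -9.767 -0.829 -0.289 -1.979 -0.660
step 12 ; ang: 0.106 -0.416 0.608 1.489 0.545 ; dq: 4.325 0.589 -0.716 1.929 1.094 ; ee: -0.234 0.162 0.654 ; effort: -13.127 -1.518 0.349 -1.828 -0.674
step 13 ; ang: 0.170 -0.409 0.595 1.515 0.558 ; dq: 4.215 0.364 -0.982 1.507 0.746 ; ee: -0.190 0.170 0.660 ; effort: -15.933 -2.075 0.946 -1.700 -0.584
step 14 ; ang: 0.232 -0.404 0.580 1.532 0.571 ; dq: 4.105 0.214 -1.035 0.929 0.695 ; ee: -0.147 0.177 0.665 ; effort: -18.593 -2.601 1.454 -1.520 -0.573
step 15 ; ang: 0.293 -0.403 0.563 1.544 0.578 ; dq: 3.985 -0.012 -1.132 0.536 0.399 ; ee: -0.106 0.185 0.670 ; effort: -20.969 -3.046 1.941 -1.370 -0.490
step 16 ; ang: 0.352 -0.404 0.547 1.548 0.584 ; dq: 3.865 -0.110 -0.998 0.034 0.298 ; ee: -0.067 0.193 0.674 ; effort: -23.251 -3.505 2.353 -1.195 -0.462
step 17 ; ang: 0.409 -0.407 0.531 1.547 0.586 ; dq: 3.727 -0.333 -1.050 -0.267 0.165 ; ee: -0.028 0.201 0.677 ; effort: -25.641 -3.877 2.797 -1.080 -0.435
step 18 ; ang: 0.464 -0.414 0.515 1.541 0.586 ; dq: 3.584 -0.410 -0.886 -0.757 0.455 ; ee: 0.008 0.209 0.679 ; effort: -28.092 -4.255 3.173 -0.923 -0.528
step 19 ; ang: 0.516 -0.424 0.498 1.535 0.578 ; dq: 3.422 -0.645 -0.991 -0.757 -0.076 ; ee: 0.044 0.217 0.680 ; effort: -29.888 -4.516 3.571 -0.866 -0.387
step 20 ; ang: 0.566 -0.434 0.485 1.520 0.580 ; dq: 3.261 -0.777 -0.949 -0.811 -0.498 ; ee: 0.077 0.224 0.681 ; effort: -31.530 -4.747 3.888 -0.807 -0.277
step 21 ; ang: 0.614 -0.443 0.476 1.501 0.584 ; dq: 3.093 -0.799 -0.798 -1.057 -0.349 ; ee: 0.110 0.230 0.680 ; effort: -33.394 -4.986 4.165 -0.721 -0.334
step 22 ; ang: 0.659 -0.454 0.466 1.482 0.584 ; dq: 2.916 -0.877 -0.760 -1.070 -0.580 ; ee: 0.140 0.236 0.679 ; effort: -34.728 -5.127 4.407 -0.686 -0.282
step 23 ; ang: 0.702 -0.465 0.459 1.460 0.585 ; dq: 2.735 -0.877 -0.657 -1.179 -0.510 ; ee: 0.169 0.242 0.677 ; effort: -35.998 -5.256 4.600 -0.639 -0.316
step 24 ; ang: 0.741 -0.477 0.452 1.438 0.584 ; dq: 2.550 -0.906 -0.627 -1.152 -0.639 ; ee: 0.197 0.247 0.674 ; effort: -36.843 -5.316 4.754 -0.623 -0.292
step 25 ; ang: 0.778 -0.488 0.447 1.416 0.584 ; dq: 2.367 -0.845 -0.502 -1.216 -0.566 ; ee: 0.222 0.252 0.671 ; effort: -37.500 -5.368 4.846 -0.593 -0.323
step 26 ; ang: 0.812 -0.498 0.442 1.394 0.583 ; dq: 2.183 -0.852 -0.497 -1.140 -0.666 ; ee: 0.246 0.257 0.668 ; effort: -37.823 -5.351 4.917 -0.600 -0.305
step 27 ; ang: 0.844 -0.508 0.439 1.372 0.583 ; dq: 2.006 -0.763 -0.383 -1.171 -0.576 ; ee: 0.268 0.261 0.664 ; effort: -37.978 -5.341 4.928 -0.587 -0.339
step 28 ; ang: 0.873 -0.517 0.436 1.351 0.581 ; dq: 1.832 -0.758 -0.396 -1.066 -0.661 ; ee: 0.289 0.264 0.660 ; effort: -37.858 -5.270 4.929 -0.611 -0.323
step 29 ; ang: 0.899 -0.525 0.434 1.330 0.582 ; dq: 1.663 -0.748 -0.418 -0.989 -0.642 ; ee: 0.308 0.267 0.656 ; effort: -37.653 -5.188 4.914 -0.632 -0.336
step 30 ; ang: 0.923 -0.533 0.432 1.310 0.583 ; dq: 1.505 -0.694 -0.388 -0.932 -0.639 ; ee: 0.325 0.270 0.653 ; effort: -37.237 -5.108 4.861 -0.647 -0.340
step 31 ; ang: 0.944 -0.539 0.431 1.290 0.584 ; dq: 1.357 -0.635 -0.356 -0.882 -0.616 ; ee: 0.341 0.273 0.649 ; effort: -36.720 -5.020 4.790 -0.666 -0.351
step 32 ; ang: 0.964 -0.545 0.430 1.271 0.586 ; dq: 1.218 -0.585 -0.337 -0.819 -0.607 ; ee: 0.356 0.275 0.645 ; effort: -36.112 -4.921 4.706 -0.691 -0.357
step 33 ; ang: 0.981 -0.550 0.430 1.253 0.588 ; dq: 1.089 -0.529 -0.310 -0.768 -0.581 ; ee: 0.369 0.277 0.642 ; effort: -35.452 -4.821 4.610 -0.715 -0.368
step 34 ; ang: 0.997 -0.554 0.430 1.236 0.590 ; dq: 0.970 -0.486 -0.298 -0.707 -0.571 ; ee: 0.381 0.279 0.638 ; effort: -34.752 -4.716 4.510 -0.745 -0.374
step 35 ; ang: 1.010 -0.557 0.430 1.220 0.593 ; dq: 0.861 -0.436 -0.276 -0.659 -0.546 ; ee: 0.392 0.281 0.635 ; effort: -34.041 -4.616 4.404 -0.772 -0.384
step 36 ; ang: 1.023 -0.560 0.431 1.204 0.595 ; dq: 0.761 -0.404 -0.272 -0.599 -0.539 ; ee: 0.402 0.283 0.632
final ee position (m): 0.402 0.283 0.632


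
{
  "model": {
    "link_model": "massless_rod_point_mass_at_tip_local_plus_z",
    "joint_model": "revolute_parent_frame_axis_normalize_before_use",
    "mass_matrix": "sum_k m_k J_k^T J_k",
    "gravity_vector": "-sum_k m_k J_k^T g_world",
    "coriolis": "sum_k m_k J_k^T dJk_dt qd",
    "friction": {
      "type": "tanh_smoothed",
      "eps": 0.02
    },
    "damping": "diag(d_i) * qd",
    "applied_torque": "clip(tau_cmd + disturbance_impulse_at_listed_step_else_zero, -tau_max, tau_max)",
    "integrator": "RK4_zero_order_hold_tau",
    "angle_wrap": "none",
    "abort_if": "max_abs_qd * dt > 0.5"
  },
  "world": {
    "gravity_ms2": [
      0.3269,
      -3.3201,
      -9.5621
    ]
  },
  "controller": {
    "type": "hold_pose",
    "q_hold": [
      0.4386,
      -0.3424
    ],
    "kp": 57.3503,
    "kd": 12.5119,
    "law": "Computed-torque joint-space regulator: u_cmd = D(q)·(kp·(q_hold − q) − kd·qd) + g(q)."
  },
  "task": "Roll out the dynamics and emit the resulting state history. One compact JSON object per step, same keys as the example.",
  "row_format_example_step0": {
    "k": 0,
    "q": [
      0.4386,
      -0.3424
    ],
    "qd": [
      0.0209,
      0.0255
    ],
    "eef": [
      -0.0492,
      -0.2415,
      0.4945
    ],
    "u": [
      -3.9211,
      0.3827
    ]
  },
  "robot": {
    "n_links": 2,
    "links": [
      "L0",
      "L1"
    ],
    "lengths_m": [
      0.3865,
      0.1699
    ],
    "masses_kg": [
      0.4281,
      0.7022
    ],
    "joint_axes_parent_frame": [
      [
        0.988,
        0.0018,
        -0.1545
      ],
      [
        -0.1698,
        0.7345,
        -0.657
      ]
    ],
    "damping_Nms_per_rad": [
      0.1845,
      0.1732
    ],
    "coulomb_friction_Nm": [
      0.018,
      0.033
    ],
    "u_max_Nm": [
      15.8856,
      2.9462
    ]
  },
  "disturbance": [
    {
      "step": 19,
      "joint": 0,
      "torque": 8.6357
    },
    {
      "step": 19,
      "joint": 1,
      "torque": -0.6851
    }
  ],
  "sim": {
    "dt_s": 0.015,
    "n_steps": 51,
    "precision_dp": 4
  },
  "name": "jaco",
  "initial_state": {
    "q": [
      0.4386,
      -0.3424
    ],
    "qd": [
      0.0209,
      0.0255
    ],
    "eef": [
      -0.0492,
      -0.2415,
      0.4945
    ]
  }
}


{"k":1,"q":[0.4389,-0.3423],"qd":[0.0149,0.0057],"eef":[-0.0492,-0.2416,0.4944],"u":[-3.9113,0.3842]}
{"k":2,"q":[0.439,-0.3423],"qd":[0.0111,0.0032],"eef":[-0.0492,-0.2417,0.4944],"u":[-3.9029,0.3838]}
{"k":3,"q":[0.4392,-0.3423],"qd":[0.0081,0.0026],"eef":[-0.0492,-0.2418,0.4943],"u":[-3.8958,0.3833]}
{"k":4,"q":[0.4393,-0.3423],"qd":[0.0057,0.0023],"eef":[-0.0492,-0.2418,0.4943],"u":[-3.8898,0.3828]}
{"k":5,"q":[0.4394,-0.3423],"qd":[0.0038,0.0021],"eef":[-0.0492,-0.2419,0.4943],"u":[-3.8848,0.3824]}
{"k":6,"q":[0.4394,-0.3423],"qd":[0.0023,0.002],"eef":[-0.0492,-0.2419,0.4943],"u":[-3.8807,0.3821]}
{"k":7,"q":[0.4394,-0.3423],"qd":[0.0011,0.0019],"eef":[-0.0492,-0.2419,0.4943],"u":[-3.8772,0.3819]}
{"k":8,"q":[0.4394,-0.3423],"qd":[0.0002,0.0019],"eef":[-0.0492,-0.2419,0.4943],"u":[-3.8743,0.3816]}
{"k":9,"q":[0.4394,-0.3423],"qd":[-0.0005,0.0018],"eef":[-0.0492,-0.2419,0.4943],"u":[-3.8719,0.3815]}
{"k":10,"q":[0.4394,-0.3423],"qd":[-0.001,0.0018],"eef":[-0.0492,-0.2419,0.4943],"u":[-3.8698,0.3813]}
{"k":11,"q":[0.4394,-0.3423],"qd":[-0.0014,0.0017],"eef":[-0.0492,-0.2419,0.4943],"u":[-3.8681,0.3812]}
{"k":12,"q":[0.4394,-0.3423],"qd":[-0.0017,0.0017],"eef":[-0.0492,-0.2419,0.4943],"u":[-3.8667,0.3811]}
{"k":13,"q":[0.4393,-0.3423],"qd":[-0.0019,0.0016],"eef":[-0.0492,-0.2419,0.4943],"u":[-3.8655,0.381]}
{"k":14,"q":[0.4393,-0.3423],"qd":[-0.002,0.0016],"eef":[-0.0492,-0.2419,0.4943],"u":[-3.8645,0.3809]}
{"k":15,"q":[0.4393,-0.3423],"qd":[-0.0021,0.0015],"eef":[-0.0492,-0.2418,0.4943],"u":[-3.8637,0.3809]}
{"k":16,"q":[0.4392,-0.3423],"qd":[-0.0021,0.0015],"eef":[-0.0492,-0.2418,0.4943],"u":[-3.8629,0.3808]}
{"k":17,"q":[0.4392,-0.3423],"qd":[-0.0021,0.0015],"eef":[-0.0492,-0.2418,0.4943],"u":[-3.8623,0.3808]}
{"k":18,"q":[0.4392,-0.3423],"qd":[-0.0021,0.0014],"eef":[-0.0492,-0.2418,0.4943],"u":[-3.8618,0.3808]}
{"k":19,"q":[0.4391,-0.3423],"qd":[-0.002,0.0014],"eef":[-0.0492,-0.2418,0.4943],"u":[4.7743,-0.3043]}
{"k":20,"q":[0.4427,-0.3424],"qd":[0.482,-0.002],"eef":[-0.0493,-0.2435,0.4935],"u":[-5.5402,0.5134]}
{"k":21,"q":[0.4492,-0.3424],"qd":[0.3832,-0.0011],"eef":[-0.0496,-0.2466,0.4919],"u":[-5.3347,0.4953]}
{"k":22,"q":[0.4543,-0.3424],"qd":[0.2982,-0.0003],"eef":[-0.0498,-0.2491,0.4907],"u":[-5.1486,0.4791]}
{"k":23,"q":[0.4583,-0.3425],"qd":[0.2254,0.0002],"eef":[-0.0499,-0.2509,0.4897],"u":[-4.9809,0.4647]}
{"k":24,"q":[0.4612,-0.3425],"qd":[0.1635,0.0006],"eef":[-0.05,-0.2523,0.489],"u":[-4.8301,0.4519]}
{"k":25,"q":[0.4632,-0.3425],"qd":[0.1112,0.0008],"eef":[-0.0501,-0.2533,0.4884],"u":[-4.6951,0.4407]}
{"k":26,"q":[0.4646,-0.3425],"qd":[0.0674,0.001],"eef":[-0.0502,-0.2539,0.4881],"u":[-4.5746,0.4307]}
{"k":27,"q":[0.4653,-0.3426],"qd":[0.031,0.0012],"eef":[-0.0502,-0.2543,0.4879],"u":[-4.4675,0.422]}
{"k":28,"q":[0.4655,-0.3426],"qd":[0.0015,0.0018],"eef":[-0.0502,-0.2544,0.4879],"u":[-4.3739,0.4145]}
{"k":29,"q":[0.4654,-0.3426],"qd":[-0.0213,0.0026],"eef":[-0.0502,-0.2543,0.4879],"u":[-4.2948,0.4082]}
{"k":30,"q":[0.4649,-0.3426],"qd":[-0.0391,0.0028],"eef":[-0.0502,-0.2541,0.488],"u":[-4.2269,0.4029]}
{"k":31,"q":[0.4642,-0.3425],"qd":[-0.053,0.0028],"eef":[-0.0502,-0.2538,0.4882],"u":[-4.1677,0.3983]}
{"k":32,"q":[0.4634,-0.3425],"qd":[-0.0636,0.0027],"eef":[-0.0501,-0.2534,0.4884],"u":[-4.116,0.3945]}
{"k":33,"q":[0.4623,-0.3425],"qd":[-0.0713,0.0026],"eef":[-0.0501,-0.2529,0.4887],"u":[-4.0712,0.3912]}
{"k":34,"q":[0.4612,-0.3425],"qd":[-0.0766,0.0025],"eef":[-0.05,-0.2523,0.4889],"u":[-4.0323,0.3884]}
{"k":35,"q":[0.4601,-0.3425],"qd":[-0.08,0.0023],"eef":[-0.05,-0.2518,0.4892],"u":[-3.9989,0.386]}
{"k":36,"q":[0.4588,-0.3424],"qd":[-0.0817,0.0021],"eef":[-0.05,-0.2512,0.4895],"u":[-3.9703,0.3841]}
{"k":37,"q":[0.4576,-0.3424],"qd":[-0.082,0.0019],"eef":[-0.0499,-0.2506,0.4898],"u":[-3.946,0.3825]}
{"k":38,"q":[0.4564,-0.3424],"qd":[-0.0813,0.0017],"eef":[-0.0499,-0.25,0.4901],"u":[-3.9254,0.3812]}
{"k":39,"q":[0.4552,-0.3424],"qd":[-0.0796,0.0016],"eef":[-0.0498,-0.2495,0.4904],"u":[-3.9082,0.3802]}
{"k":40,"q":[0.454,-0.3424],"qd":[-0.0772,0.0014],"eef":[-0.0498,-0.2489,0.4907],"u":[-3.8939,0.3793]}
{"k":41,"q":[0.4529,-0.3423],"qd":[-0.0743,0.0012],"eef":[-0.0497,-0.2484,0.491],"u":[-3.8821,0.3787]}
{"k":42,"q":[0.4518,-0.3423],"qd":[-0.071,0.001],"eef":[-0.0497,-0.2478,0.4913],"u":[-3.8725,0.3782]}
{"k":43,"q":[0.4508,-0.3423],"qd":[-0.0674,0.0008],"eef":[-0.0496,-0.2473,0.4915],"u":[-3.8648,0.3779]}
{"k":44,"q":[0.4498,-0.3423],"qd":[-0.0636,0.0006],"eef":[-0.0496,-0.2469,0.4918],"u":[-3.8588,0.3777]}
{"k":45,"q":[0.4488,-0.3423],"qd":[-0.0597,0.0005],"eef":[-0.0496,-0.2464,0.492],"u":[-3.8542,0.3776]}
{"k":46,"q":[0.448,-0.3422],"qd":[-0.0558,0.0003],"eef":[-0.0495,-0.246,0.4922],"u":[-3.8508,0.3775]}
{"k":47,"q":[0.4472,-0.3422],"qd":[-0.0519,0.0002],"eef":[-0.0495,-0.2456,0.4924],"u":[-3.8485,0.3775]}
{"k":48,"q":[0.4464,-0.3422],"qd":[-0.0481,0.0001],"eef":[-0.0495,-0.2453,0.4926],"u":[-3.8469,0.3776]}
{"k":49,"q":[0.4457,-0.3422],"qd":[-0.0444,-0.0],"eef":[-0.0494,-0.2449,0.4928],"u":[-3.8461,0.3777]}
{"k":50,"q":[0.4451,-0.3422],"qd":[-0.0408,-0.0001],"eef":[-0.0494,-0.2446,0.4929],"u":[-3.8458,0.3779]}
{"k":51,"q":[0.4445,-0.3422],"qd":[-0.0374,-0.0002],"eef":[-0.0494,-0.2444,0.4931]}


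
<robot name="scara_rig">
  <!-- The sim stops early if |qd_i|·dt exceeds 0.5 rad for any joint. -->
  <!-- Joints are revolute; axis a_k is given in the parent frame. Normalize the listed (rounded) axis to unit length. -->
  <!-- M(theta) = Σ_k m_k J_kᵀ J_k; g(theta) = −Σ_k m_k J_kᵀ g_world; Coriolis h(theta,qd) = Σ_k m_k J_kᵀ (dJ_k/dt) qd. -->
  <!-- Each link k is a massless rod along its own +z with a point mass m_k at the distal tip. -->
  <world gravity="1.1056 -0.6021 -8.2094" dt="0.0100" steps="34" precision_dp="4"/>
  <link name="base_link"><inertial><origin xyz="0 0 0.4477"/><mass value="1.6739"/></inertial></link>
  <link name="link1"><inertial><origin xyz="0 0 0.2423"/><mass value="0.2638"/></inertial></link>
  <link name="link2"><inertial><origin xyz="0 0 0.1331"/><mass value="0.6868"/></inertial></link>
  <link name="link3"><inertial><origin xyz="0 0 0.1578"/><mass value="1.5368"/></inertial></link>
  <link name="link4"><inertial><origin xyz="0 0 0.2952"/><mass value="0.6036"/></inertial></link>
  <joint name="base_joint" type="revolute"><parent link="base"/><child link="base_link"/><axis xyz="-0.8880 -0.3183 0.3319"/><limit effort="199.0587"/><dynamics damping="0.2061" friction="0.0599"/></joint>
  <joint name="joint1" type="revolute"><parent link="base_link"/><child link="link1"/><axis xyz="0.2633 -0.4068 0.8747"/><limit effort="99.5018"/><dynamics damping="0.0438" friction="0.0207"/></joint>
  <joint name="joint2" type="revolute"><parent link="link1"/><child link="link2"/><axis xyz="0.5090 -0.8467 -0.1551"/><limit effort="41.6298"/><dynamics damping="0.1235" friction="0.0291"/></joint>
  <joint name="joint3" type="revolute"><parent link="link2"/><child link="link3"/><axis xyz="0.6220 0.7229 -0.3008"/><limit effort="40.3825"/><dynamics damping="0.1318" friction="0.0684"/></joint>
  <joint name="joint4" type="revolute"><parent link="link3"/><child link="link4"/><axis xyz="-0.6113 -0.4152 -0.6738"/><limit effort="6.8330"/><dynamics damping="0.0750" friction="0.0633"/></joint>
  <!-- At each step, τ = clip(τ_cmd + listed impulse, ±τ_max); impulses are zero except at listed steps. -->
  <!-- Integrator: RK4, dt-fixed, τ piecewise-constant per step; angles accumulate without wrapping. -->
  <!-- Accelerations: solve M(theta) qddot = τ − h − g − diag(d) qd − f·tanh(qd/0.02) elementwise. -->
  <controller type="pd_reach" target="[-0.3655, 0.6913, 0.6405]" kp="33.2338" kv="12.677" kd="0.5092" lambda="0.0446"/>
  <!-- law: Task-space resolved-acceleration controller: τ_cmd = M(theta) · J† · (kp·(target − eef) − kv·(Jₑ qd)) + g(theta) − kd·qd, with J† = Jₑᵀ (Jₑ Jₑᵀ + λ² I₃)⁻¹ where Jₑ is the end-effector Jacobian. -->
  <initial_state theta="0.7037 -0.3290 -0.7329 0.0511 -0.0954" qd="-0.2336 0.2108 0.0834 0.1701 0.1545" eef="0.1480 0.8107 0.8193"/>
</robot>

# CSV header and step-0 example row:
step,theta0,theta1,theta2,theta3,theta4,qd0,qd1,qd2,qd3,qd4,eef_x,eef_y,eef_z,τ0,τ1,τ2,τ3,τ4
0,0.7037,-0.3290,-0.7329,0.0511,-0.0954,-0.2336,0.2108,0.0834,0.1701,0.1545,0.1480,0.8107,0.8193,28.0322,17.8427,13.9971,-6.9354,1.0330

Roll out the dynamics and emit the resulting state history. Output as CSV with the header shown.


step,theta0,theta1,theta2,theta3,theta4,qd0,qd1,qd2,qd3,qd4,eef_x,eef_y,eef_z,τ0,τ1,τ2,τ3,τ4
1,0.7016,-0.3218,-0.7337,0.0548,-0.0977,-0.1769,1.2267,-0.2252,0.5999,-0.5607,0.1475,0.8092,0.8210,23.7078,15.5837,13.1822,-6.3352,1.2226
2,0.7003,-0.3061,-0.7365,0.0631,-0.1042,-0.0909,1.8996,-0.3398,1.0413,-0.7533,0.1454,0.8080,0.8222,19.5031,13.5998,12.2804,-5.7306,1.1210
3,0.6998,-0.2850,-0.7400,0.0744,-0.1132,-0.0057,2.3149,-0.3546,1.2184,-1.0405,0.1419,0.8073,0.8230,15.8464,11.9286,11.3799,-5.0729,1.0788
4,0.7002,-0.2605,-0.7433,0.0873,-0.1242,0.0846,2.5890,-0.3072,1.3696,-1.1684,0.1371,0.8072,0.8235,12.3787,10.4414,10.5335,-4.4386,0.9577
5,0.7015,-0.2337,-0.7460,0.1014,-0.1365,0.1724,2.7606,-0.2284,1.4425,-1.2879,0.1311,0.8076,0.8239,9.2036,9.1342,9.7600,-3.8232,0.8440
6,0.7036,-0.2056,-0.7478,0.1161,-0.1497,0.2580,2.8681,-0.1324,1.4926,-1.3571,0.1241,0.8085,0.8240,6.2550,7.9697,9.0670,-3.2465,0.7158
7,0.7066,-0.1766,-0.7486,0.1311,-0.1636,0.3392,2.9295,-0.0296,1.5130,-1.4137,0.1161,0.8099,0.8240,3.5511,6.9369,8.4542,-2.7086,0.5944
8,0.7104,-0.1471,-0.7484,0.1462,-0.1779,0.4151,2.9644,0.0706,1.5201,-1.4537,0.1073,0.8117,0.8238,1.0450,6.0158,7.9265,-2.2126,0.4776
9,0.7149,-0.1174,-0.7472,0.1614,-0.1926,0.4861,2.9756,0.1698,1.5160,-1.4808,0.0977,0.8138,0.8234,-1.2537,5.1990,7.4694,-1.7586,0.3674
10,0.7201,-0.0877,-0.7450,0.1765,-0.2075,0.5524,2.9675,0.2676,1.5035,-1.4979,0.0876,0.8161,0.8228,-3.3451,4.4779,7.0730,-1.3461,0.2650
11,0.7259,-0.0582,-0.7419,0.1914,-0.2225,0.6142,2.9447,0.3629,1.4850,-1.5076,0.0770,0.8187,0.8221,-5.2399,3.8435,6.7307,-0.9735,0.1714
12,0.7323,-0.0289,-0.7378,0.2062,-0.2376,0.6716,2.9105,0.4553,1.4628,-1.5115,0.0659,0.8214,0.8212,-6.9505,3.2874,6.4365,-0.6390,0.0868
13,0.7393,-0.0000,-0.7328,0.2206,-0.2527,0.7250,2.8672,0.5446,1.4380,-1.5109,0.0545,0.8242,0.8201,-8.4903,2.8018,6.1842,-0.3401,0.0111
14,0.7468,0.0284,-0.7269,0.2349,-0.2678,0.7746,2.8167,0.6309,1.4118,-1.5065,0.0428,0.8271,0.8189,-9.8730,2.3796,5.9685,-0.0743,-0.0559
15,0.7548,0.0563,-0.7202,0.2489,-0.2828,0.8207,2.7602,0.7143,1.3849,-1.4992,0.0309,0.8300,0.8176,-11.1126,2.0142,5.7843,0.1609,-0.1145
16,0.7632,0.0836,-0.7127,0.2626,-0.2978,0.8637,2.6988,0.7952,1.3579,-1.4894,0.0189,0.8329,0.8161,-12.2230,1.6995,5.6275,0.3682,-0.1651
17,0.7720,0.1102,-0.7043,0.2760,-0.3126,0.9039,2.6333,0.8736,1.3312,-1.4775,0.0067,0.8357,0.8145,-13.2179,1.4299,5.4939,0.5500,-0.2083
18,0.7813,0.1362,-0.6952,0.2892,-0.3273,0.9414,2.5643,0.9499,1.3049,-1.4637,-0.0055,0.8385,0.8128,-14.1106,1.2004,5.3803,0.7088,-0.2446
19,0.7908,0.1615,-0.6853,0.3021,-0.3419,0.9764,2.4925,1.0242,1.2792,-1.4484,-0.0177,0.8412,0.8109,-14.9139,1.0065,5.2837,0.8469,-0.2744
20,0.8008,0.1861,-0.6747,0.3148,-0.3563,1.0091,2.4181,1.0966,1.2542,-1.4315,-0.0299,0.8437,0.8089,-15.6399,0.8440,5.2016,0.9664,-0.2983
21,0.8110,0.2099,-0.6634,0.3272,-0.3705,1.0398,2.3416,1.1673,1.2299,-1.4132,-0.0421,0.8462,0.8069,-16.3000,0.7095,5.1318,1.0694,-0.3167
22,0.8216,0.2329,-0.6514,0.3394,-0.3845,1.0683,2.2634,1.2363,1.2062,-1.3935,-0.0541,0.8485,0.8047,-16.9048,0.5996,5.0726,1.1577,-0.3303
23,0.8324,0.2551,-0.6387,0.3513,-0.3983,1.0949,2.1836,1.3035,1.1830,-1.3724,-0.0660,0.8507,0.8024,-17.4642,0.5118,5.0224,1.2331,-0.3394
24,0.8434,0.2766,-0.6254,0.3630,-0.4119,1.1195,2.1026,1.3688,1.1602,-1.3498,-0.0778,0.8527,0.8001,-17.9870,0.4436,4.9802,1.2970,-0.3445
25,0.8547,0.2972,-0.6114,0.3745,-0.4253,1.1421,2.0206,1.4321,1.1376,-1.3256,-0.0894,0.8546,0.7976,-18.4811,0.3931,4.9449,1.3508,-0.3459
26,0.8663,0.3170,-0.5967,0.3858,-0.4384,1.1626,1.9380,1.4931,1.1150,-1.3000,-0.1009,0.8564,0.7951,-18.9533,0.3585,4.9159,1.3957,-0.3441
27,0.8780,0.3359,-0.5815,0.3968,-0.4513,1.1811,1.8551,1.5516,1.0925,-1.2727,-0.1121,0.8579,0.7924,-19.4093,0.3384,4.8926,1.4326,-0.3394
28,0.8899,0.3541,-0.5657,0.4076,-0.4638,1.1974,1.7720,1.6072,1.0697,-1.2438,-0.1231,0.8594,0.7897,-19.8538,0.3317,4.8747,1.4625,-0.3322
29,0.9019,0.3714,-0.5494,0.4182,-0.4761,1.2114,1.6893,1.6595,1.0466,-1.2133,-0.1339,0.8607,0.7870,-20.2902,0.3373,4.8618,1.4859,-0.3226
30,0.9141,0.3879,-0.5326,0.4286,-0.4881,1.2230,1.6073,1.7082,1.0231,-1.1812,-0.1444,0.8618,0.7841,-20.7210,0.3543,4.8537,1.5035,-0.3110
31,0.9264,0.4036,-0.5153,0.4387,-0.4997,1.2322,1.5262,1.7528,0.9991,-1.1476,-0.1547,0.8628,0.7813,-21.1472,0.3819,4.8502,1.5155,-0.2976
32,0.9387,0.4184,-0.4976,0.4486,-0.5110,1.2388,1.4466,1.7930,0.9747,-1.1126,-0.1648,0.8636,0.7783,-21.5690,0.4195,4.8512,1.5224,-0.2825
33,0.9511,0.4325,-0.4795,0.4582,-0.5219,1.2428,1.3688,1.8285,0.9498,-1.0764,-0.1745,0.8643,0.7753,-21.9858,0.4662,4.8563,1.5242,-0.2660
34,0.9636,0.4459,-0.4610,0.4676,-0.5325,1.2441,1.2932,1.8590,0.9244,-1.0390,-0.1840,0.8649,0.7723,,,,,
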